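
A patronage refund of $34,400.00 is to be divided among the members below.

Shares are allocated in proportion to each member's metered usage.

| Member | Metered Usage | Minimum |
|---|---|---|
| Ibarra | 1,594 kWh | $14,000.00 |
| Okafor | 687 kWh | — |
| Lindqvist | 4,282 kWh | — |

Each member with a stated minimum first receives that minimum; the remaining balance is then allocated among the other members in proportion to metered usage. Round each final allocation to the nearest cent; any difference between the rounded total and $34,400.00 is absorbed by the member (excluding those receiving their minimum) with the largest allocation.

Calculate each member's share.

Ibarra: $14,000.00; Okafor: $2,820.45; Lindqvist: $17,579.55

Minimums first: Ibarra $14,000.00. Remaining pool $20,400.00.
Remaining pool split over remaining metered usage 4,969: Okafor 2,820.4468 → $2,820.45; Lindqvist 17,579.5532 → $17,579.55.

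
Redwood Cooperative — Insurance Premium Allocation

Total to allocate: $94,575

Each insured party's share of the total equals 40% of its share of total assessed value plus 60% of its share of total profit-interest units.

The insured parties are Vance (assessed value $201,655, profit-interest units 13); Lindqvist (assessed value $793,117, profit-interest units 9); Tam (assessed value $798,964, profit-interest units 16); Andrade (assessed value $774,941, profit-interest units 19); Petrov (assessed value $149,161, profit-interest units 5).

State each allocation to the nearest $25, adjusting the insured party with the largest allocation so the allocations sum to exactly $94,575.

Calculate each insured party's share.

Assessed value total 2,717,838; profit-interest units total 62.
Composite weights (40% assessed value + 60% profit-interest units): Vance 0.1555; Lindqvist 0.2038; Tam 0.2724; Andrade 0.2979; Petrov 0.0703.
Unrounded shares: Vance 14,705.01; Lindqvist 19,276.69; Tam 25,764.77; Andrade 28,176.12; Petrov 6,652.40.
After rounding ($25): Vance $14,700; Lindqvist $19,275; Tam $25,775; Andrade $28,175; Petrov $6,650. Sum = $94,575.
Sum already equals the total — no adjustment.

Vance: $14,700 · Lindqvist: $19,275 · Tam: $25,775 · Andrade: $28,175 · Petrov: $6,650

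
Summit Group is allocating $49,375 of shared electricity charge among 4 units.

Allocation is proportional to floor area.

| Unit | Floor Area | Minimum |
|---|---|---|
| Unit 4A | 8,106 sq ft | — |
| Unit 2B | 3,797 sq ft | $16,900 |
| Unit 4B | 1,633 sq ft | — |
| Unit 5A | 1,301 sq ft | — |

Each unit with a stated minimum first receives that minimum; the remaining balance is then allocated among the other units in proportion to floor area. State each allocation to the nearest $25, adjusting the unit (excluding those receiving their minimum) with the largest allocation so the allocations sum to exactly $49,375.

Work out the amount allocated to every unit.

Unit 4A: $23,850 · Unit 2B: $16,900 · Unit 4B: $4,800 · Unit 5A: $3,825

Minimums first: Unit 2B $16,900. Balance $32,475.
Balance split over remaining floor area 11,040: Unit 4A 23,844.42 → $23,850; Unit 4B 4,803.59 → $4,800; Unit 5A 3,826.99 → $3,825.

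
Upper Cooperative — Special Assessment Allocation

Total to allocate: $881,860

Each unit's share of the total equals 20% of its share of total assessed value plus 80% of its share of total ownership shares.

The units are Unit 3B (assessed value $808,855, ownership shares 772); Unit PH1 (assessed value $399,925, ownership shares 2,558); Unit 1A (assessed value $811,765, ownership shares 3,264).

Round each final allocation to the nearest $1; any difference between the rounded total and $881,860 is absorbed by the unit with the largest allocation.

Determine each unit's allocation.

Unit 3B: $153,200; Unit PH1: $308,588; Unit 1A: $420,072

Assessed value total 2,020,545; ownership shares total 6,594.
Blended shares (20% assessed value + 80% ownership shares): Unit 3B 0.1737; Unit PH1 0.3499; Unit 1A 0.4763.
Pro-rata amounts: Unit 3B 153,200.21; Unit PH1 308,588.03; Unit 1A 420,071.77.
After rounding ($1): Unit 3B $153,200; Unit PH1 $308,588; Unit 1A $420,072. Sum = $881,860.
Sum already equals the total — no adjustment.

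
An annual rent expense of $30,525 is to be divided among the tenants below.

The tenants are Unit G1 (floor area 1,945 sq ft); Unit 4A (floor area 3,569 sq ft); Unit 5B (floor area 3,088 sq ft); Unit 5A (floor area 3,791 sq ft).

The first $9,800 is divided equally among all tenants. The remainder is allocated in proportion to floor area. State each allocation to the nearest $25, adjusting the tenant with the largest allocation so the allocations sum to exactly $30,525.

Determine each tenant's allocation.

Unit G1: $5,700 | Unit 4A: $8,425 | Unit 5B: $7,625 | Unit 5A: $8,775

$9,800 shared equally gives $2,450 per tenant.
Remainder $20,725 by floor area (total 12,393): Unit G1 3,252.65 → $3,250; Unit 4A 5,968.49 → $5,975; Unit 5B 5,164.11 → $5,175; Unit 5A 6,339.75 → $6,350.
Rounding difference −$25 on remainder applied to Unit 5A.
Totals: Unit G1 $2,450 + $3,250 = $5,700; Unit 4A $2,450 + $5,975 = $8,425; Unit 5B $2,450 + $5,175 = $7,625; Unit 5A $2,450 + $6,325 = $8,775.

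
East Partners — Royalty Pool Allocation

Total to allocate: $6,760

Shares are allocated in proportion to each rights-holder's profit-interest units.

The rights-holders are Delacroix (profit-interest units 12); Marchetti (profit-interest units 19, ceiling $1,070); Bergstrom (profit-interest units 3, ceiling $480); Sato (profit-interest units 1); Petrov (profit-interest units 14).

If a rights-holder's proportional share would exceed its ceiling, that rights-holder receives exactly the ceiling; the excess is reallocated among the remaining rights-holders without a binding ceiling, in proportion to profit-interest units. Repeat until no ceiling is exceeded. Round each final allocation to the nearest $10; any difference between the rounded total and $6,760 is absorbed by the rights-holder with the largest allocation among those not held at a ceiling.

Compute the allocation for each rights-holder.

Sum of profit-interest units: 49.
Unconstrained shares: Delacroix 1,655.51; Marchetti 2,621.22; Bergstrom 413.88; Sato 137.96; Petrov 1,931.43.
Cap binds for Marchetti ($1,070); remaining pool $5,690 reallocated over remaining profit-interest units 30.
Cap binds for Bergstrom ($480); remaining pool $5,210 reallocated over remaining profit-interest units 27.
Remaining shares: Delacroix 2,315.56 → $2,320; Sato 192.96 → $190; Petrov 2,701.48 → $2,700.

Delacroix: $2,320 | Marchetti: $1,070 | Bergstrom: $480 | Sato: $190 | Petrov: $2,700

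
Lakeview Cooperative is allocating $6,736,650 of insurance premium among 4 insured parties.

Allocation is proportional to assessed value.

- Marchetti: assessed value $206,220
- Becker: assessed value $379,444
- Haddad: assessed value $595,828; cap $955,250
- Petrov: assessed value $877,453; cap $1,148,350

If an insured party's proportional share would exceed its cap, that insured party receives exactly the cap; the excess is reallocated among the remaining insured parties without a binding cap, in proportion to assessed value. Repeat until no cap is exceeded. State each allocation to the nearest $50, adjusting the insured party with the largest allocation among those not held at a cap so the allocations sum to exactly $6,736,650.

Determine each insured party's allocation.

Marchetti: $1,631,350 | Becker: $3,001,700 | Haddad: $955,250 | Petrov: $1,148,350

Sum of assessed value: 2,058,945.
Pro-rata shares before constraints: Marchetti 674,730.00; Becker 1,241,500.59; Haddad 1,949,486.12; Petrov 2,870,933.29.
Capped: Haddad ($955,250), Petrov ($1,148,350); remaining pool $4,633,050 reallocated over remaining assessed value 585,664.
Redistributed shares: Marchetti 1,631,357.86 → $1,631,350; Becker 3,001,692.14 → $3,001,700.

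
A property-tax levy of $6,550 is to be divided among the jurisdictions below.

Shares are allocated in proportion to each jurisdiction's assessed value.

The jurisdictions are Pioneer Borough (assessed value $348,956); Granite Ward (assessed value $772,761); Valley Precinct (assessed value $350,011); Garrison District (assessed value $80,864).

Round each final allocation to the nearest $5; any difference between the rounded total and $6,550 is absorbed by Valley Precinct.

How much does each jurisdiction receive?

Assessed value total: 1,552,592.
Pro-rata amounts: Pioneer Borough 348,956/1,552,592 × $6,550 = 1,472.16; Granite Ward 772,761/1,552,592 × $6,550 = 3,260.09; Valley Precinct 350,011/1,552,592 × $6,550 = 1,476.61; Garrison District 80,864/1,552,592 × $6,550 = 341.15.
Rounded to nearest $5: Pioneer Borough $1,470; Granite Ward $3,260; Valley Precinct $1,475; Garrison District $340. Sum = $6,545.
Difference $6,550 − $6,545 = +$5 applied to Valley Precinct: Valley Precinct becomes $1,480.

Pioneer Borough: $1,470 · Granite Ward: $3,260 · Valley Precinct: $1,480 · Garrison District: $340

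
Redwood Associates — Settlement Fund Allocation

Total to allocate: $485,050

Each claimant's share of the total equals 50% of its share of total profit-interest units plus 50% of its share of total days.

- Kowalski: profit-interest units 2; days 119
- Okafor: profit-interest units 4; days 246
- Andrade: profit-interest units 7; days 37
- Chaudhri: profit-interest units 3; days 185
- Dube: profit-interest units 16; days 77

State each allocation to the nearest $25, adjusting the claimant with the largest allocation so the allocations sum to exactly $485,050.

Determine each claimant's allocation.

Kowalski: $58,625 | Okafor: $120,175 | Andrade: $66,575 | Chaudhri: $90,300 | Dube: $149,375

Totals — profit-interest units 32, days 664.
Blended shares (50% profit-interest units + 50% days): Kowalski 0.1209; Okafor 0.2477; Andrade 0.1372; Chaudhri 0.1862; Dube 0.3080.
Proportional shares: Kowalski 58,622.38; Okafor 120,166.75; Andrade 66,566.54; Chaudhri 90,307.69; Dube 149,386.63.
At nearest $25: Kowalski $58,625; Okafor $120,175; Andrade $66,575; Chaudhri $90,300; Dube $149,375. Sum = $485,050.
Sum already equals the total — no adjustment.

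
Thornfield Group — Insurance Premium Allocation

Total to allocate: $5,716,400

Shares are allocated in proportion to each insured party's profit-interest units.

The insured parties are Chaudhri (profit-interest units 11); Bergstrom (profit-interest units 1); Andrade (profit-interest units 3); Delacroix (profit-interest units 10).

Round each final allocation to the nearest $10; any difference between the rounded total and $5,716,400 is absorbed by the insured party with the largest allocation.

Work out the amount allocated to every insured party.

Total profit-interest units = 25.
Pro-rata amounts: Chaudhri 11/25 × $5,716,400 = 2,515,216.00; Bergstrom 1/25 × $5,716,400 = 228,656.00; Andrade 3/25 × $5,716,400 = 685,968.00; Delacroix 10/25 × $5,716,400 = 2,286,560.00.
Rounded to nearest $10: Chaudhri $2,515,220; Bergstrom $228,660; Andrade $685,970; Delacroix $2,286,560. Sum = $5,716,410.
Difference $5,716,400 − $5,716,410 = −$10 applied to largest allocation (Chaudhri): Chaudhri becomes $2,515,210.

Chaudhri: $2,515,210 | Bergstrom: $228,660 | Andrade: $685,970 | Delacroix: $2,286,560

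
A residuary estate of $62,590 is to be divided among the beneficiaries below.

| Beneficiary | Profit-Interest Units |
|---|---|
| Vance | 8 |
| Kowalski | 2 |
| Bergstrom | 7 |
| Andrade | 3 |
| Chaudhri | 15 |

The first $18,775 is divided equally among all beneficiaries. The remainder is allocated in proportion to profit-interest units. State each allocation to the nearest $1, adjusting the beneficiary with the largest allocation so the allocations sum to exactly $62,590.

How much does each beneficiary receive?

$18,775 shared equally gives $3,755 per beneficiary.
Remainder $43,815 by profit-interest units (total 35): Vance 10,014.86 → $10,015; Kowalski 2,503.71 → $2,504; Bergstrom 8,763.00 → $8,763; Andrade 3,755.57 → $3,756; Chaudhri 18,777.86 → $18,778.
Rounding difference −$1 on remainder applied to Chaudhri.
Totals: Vance $3,755 + $10,015 = $13,770; Kowalski $3,755 + $2,504 = $6,259; Bergstrom $3,755 + $8,763 = $12,518; Andrade $3,755 + $3,756 = $7,511; Chaudhri $3,755 + $18,777 = $22,532.

Vance: $13,770; Kowalski: $6,259; Bergstrom: $12,518; Andrade: $7,511; Chaudhri: $22,532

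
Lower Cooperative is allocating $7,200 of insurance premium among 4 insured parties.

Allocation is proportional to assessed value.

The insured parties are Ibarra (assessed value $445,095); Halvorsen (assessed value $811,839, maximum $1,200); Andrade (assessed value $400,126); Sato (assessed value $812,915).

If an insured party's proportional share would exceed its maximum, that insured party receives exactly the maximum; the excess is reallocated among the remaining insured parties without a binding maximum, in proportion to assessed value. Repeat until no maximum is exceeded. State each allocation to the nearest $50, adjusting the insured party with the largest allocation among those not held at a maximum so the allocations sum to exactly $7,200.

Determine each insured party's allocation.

Sum of assessed value: 2,469,975.
Pro-rata shares before constraints: Ibarra 1,297.46; Halvorsen 2,366.52; Andrade 1,166.37; Sato 2,369.65.
Held at cap: Halvorsen ($1,200); remaining pool $6,000 reallocated over remaining assessed value 1,658,136.
Shares after redistribution: Ibarra 1,610.59 → $1,600; Andrade 1,447.86 → $1,450; Sato 2,941.55 → $2,950.

Ibarra: $1,600; Halvorsen: $1,200; Andrade: $1,450; Sato: $2,950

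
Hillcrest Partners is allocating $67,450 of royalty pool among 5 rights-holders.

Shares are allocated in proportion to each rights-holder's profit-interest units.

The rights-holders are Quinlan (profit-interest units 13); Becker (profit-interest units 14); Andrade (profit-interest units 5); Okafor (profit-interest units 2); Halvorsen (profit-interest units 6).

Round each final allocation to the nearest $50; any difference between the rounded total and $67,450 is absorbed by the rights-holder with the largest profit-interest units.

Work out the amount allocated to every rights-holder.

Combined profit-interest units = 40.
Raw shares: Quinlan 13/40 × $67,450 = 21,921.25; Becker 14/40 × $67,450 = 23,607.50; Andrade 5/40 × $67,450 = 8,431.25; Okafor 2/40 × $67,450 = 3,372.50; Halvorsen 6/40 × $67,450 = 10,117.50.
At nearest $50: Quinlan $21,900; Becker $23,600; Andrade $8,450; Okafor $3,350; Halvorsen $10,100. Sum = $67,400.
Difference $67,450 − $67,400 = +$50 applied to largest profit-interest units (Becker): Becker becomes $23,650.

Quinlan: $21,900 · Becker: $23,650 · Andrade: $8,450 · Okafor: $3,350 · Halvorsen: $10,100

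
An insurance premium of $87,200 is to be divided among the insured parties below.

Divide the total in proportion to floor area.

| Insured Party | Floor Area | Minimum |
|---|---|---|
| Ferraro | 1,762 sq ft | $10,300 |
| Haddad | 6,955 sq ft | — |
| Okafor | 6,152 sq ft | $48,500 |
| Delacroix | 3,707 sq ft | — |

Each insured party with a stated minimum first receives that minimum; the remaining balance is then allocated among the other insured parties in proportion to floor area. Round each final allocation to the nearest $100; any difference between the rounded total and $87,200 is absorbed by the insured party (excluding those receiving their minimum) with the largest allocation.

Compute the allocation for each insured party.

Guaranteed amounts: Ferraro $10,300; Okafor $48,500. Remaining pool $28,400.
Remaining pool split over remaining floor area 10,662: Haddad 18,525.79 → $18,500; Delacroix 9,874.21 → $9,900.

Ferraro: $10,300 | Haddad: $18,500 | Okafor: $48,500 | Delacroix: $9,900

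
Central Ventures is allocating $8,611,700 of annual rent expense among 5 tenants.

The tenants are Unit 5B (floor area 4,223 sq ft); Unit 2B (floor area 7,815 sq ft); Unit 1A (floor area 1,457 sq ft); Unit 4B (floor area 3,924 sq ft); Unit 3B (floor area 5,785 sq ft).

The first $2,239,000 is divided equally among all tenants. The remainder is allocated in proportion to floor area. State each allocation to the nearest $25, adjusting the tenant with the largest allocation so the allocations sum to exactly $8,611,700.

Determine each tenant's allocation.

Unit 5B: $1,607,600; Unit 2B: $2,594,100; Unit 1A: $847,950; Unit 4B: $1,525,475; Unit 3B: $2,036,575

Equal tier: $2,239,000 ÷ 5 = $447,800 apiece.
Remainder $6,372,700 by floor area (total 23,204): Unit 5B 1,159,796.25 → $1,159,800; Unit 2B 2,146,295.92 → $2,146,300; Unit 1A 400,147.56 → $400,150; Unit 4B 1,077,679.49 → $1,077,675; Unit 3B 1,588,780.79 → $1,588,775.
Totals: Unit 5B $447,800 + $1,159,800 = $1,607,600; Unit 2B $447,800 + $2,146,300 = $2,594,100; Unit 1A $447,800 + $400,150 = $847,950; Unit 4B $447,800 + $1,077,675 = $1,525,475; Unit 3B $447,800 + $1,588,775 = $2,036,575.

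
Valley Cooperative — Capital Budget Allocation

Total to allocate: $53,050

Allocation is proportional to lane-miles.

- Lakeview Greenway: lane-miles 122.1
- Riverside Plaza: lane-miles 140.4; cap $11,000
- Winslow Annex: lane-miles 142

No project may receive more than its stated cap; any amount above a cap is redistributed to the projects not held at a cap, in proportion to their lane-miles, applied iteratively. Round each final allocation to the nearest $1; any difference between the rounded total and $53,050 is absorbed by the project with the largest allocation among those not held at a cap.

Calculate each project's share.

Total lane-miles = 404.5.
Pro-rata shares before constraints: Lakeview Greenway 16,013.36; Riverside Plaza 18,413.40; Winslow Annex 18,623.24.
Held at cap: Riverside Plaza ($11,000); residual $42,050 reallocated over remaining lane-miles 264.1.
Remaining shares: Lakeview Greenway 19,440.76 → $19,441; Winslow Annex 22,609.24 → $22,609.

Lakeview Greenway: $19,441 | Riverside Plaza: $11,000 | Winslow Annex: $22,609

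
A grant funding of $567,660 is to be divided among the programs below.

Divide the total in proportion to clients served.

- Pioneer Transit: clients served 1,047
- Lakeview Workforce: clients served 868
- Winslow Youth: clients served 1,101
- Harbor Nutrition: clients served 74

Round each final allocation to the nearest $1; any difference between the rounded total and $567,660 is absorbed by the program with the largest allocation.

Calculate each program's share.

Clients served total: 3,090.
Raw shares: Pioneer Transit 1,047/3,090 × $567,660 = 192,343.05; Lakeview Workforce 868/3,090 × $567,660 = 159,459.18; Winslow Youth 1,101/3,090 × $567,660 = 202,263.32; Harbor Nutrition 74/3,090 × $567,660 = 13,594.45.
After rounding ($1): Pioneer Transit $192,343; Lakeview Workforce $159,459; Winslow Youth $202,263; Harbor Nutrition $13,594. Sum = $567,659.
Difference $567,660 − $567,659 = +$1 applied to largest allocation (Winslow Youth): Winslow Youth becomes $202,264.

Pioneer Transit: $192,343; Lakeview Workforce: $159,459; Winslow Youth: $202,264; Harbor Nutrition: $13,594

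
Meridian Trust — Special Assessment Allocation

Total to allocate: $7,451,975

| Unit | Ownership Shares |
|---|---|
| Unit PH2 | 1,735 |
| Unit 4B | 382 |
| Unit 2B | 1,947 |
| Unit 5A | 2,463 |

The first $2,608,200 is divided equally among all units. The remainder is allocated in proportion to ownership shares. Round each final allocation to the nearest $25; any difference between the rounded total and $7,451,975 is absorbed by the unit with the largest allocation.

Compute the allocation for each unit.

Unit PH2: $1,939,625 | Unit 4B: $935,525 | Unit 2B: $2,096,950 | Unit 5A: $2,479,875

First tranche $2,608,200 split equally: $652,050 each.
Remainder $4,843,775 by ownership shares (total 6,527): Unit PH2 1,287,566.97 → $1,287,575; Unit 4B 283,487.37 → $283,475; Unit 2B 1,444,895.04 → $1,444,900; Unit 5A 1,827,825.62 → $1,827,825.
Totals: Unit PH2 $652,050 + $1,287,575 = $1,939,625; Unit 4B $652,050 + $283,475 = $935,525; Unit 2B $652,050 + $1,444,900 = $2,096,950; Unit 5A $652,050 + $1,827,825 = $2,479,875.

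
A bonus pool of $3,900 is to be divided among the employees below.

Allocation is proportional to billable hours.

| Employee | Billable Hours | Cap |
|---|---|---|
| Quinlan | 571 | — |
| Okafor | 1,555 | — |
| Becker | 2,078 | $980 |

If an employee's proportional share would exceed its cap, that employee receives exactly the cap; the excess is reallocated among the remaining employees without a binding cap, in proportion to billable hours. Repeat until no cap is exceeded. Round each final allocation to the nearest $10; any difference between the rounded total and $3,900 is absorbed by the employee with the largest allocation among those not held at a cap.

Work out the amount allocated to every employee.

Quinlan: $780 | Okafor: $2,140 | Becker: $980

Billable hours total: 4,204.
Unconstrained shares: Quinlan 529.71; Okafor 1,442.55; Becker 1,927.74.
Held at cap: Becker ($980); remaining pool $2,920 reallocated over remaining billable hours 2,126.
Shares after redistribution: Quinlan 784.25 → $780; Okafor 2,135.75 → $2,140.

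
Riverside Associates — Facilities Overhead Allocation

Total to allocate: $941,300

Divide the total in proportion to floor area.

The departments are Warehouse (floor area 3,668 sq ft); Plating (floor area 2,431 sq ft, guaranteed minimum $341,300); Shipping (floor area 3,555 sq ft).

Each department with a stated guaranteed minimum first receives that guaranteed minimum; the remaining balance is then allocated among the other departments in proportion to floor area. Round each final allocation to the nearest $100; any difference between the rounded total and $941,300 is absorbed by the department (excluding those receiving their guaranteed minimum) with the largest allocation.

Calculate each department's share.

Warehouse: $304,700; Plating: $341,300; Shipping: $295,300

Fund the minimums — Plating $341,300. Residual $600,000.
Residual split over remaining floor area 7,223: Warehouse 304,693.34 → $304,700; Shipping 295,306.66 → $295,300.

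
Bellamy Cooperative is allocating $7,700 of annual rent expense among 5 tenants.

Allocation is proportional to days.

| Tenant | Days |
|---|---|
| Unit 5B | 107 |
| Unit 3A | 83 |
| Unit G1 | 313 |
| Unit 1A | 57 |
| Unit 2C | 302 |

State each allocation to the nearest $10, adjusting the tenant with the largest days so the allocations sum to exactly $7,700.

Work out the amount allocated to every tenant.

Days total: 862.
Pro-rata amounts: Unit 5B 107/862 × $7,700 = 955.80; Unit 3A 83/862 × $7,700 = 741.42; Unit G1 313/862 × $7,700 = 2,795.94; Unit 1A 57/862 × $7,700 = 509.16; Unit 2C 302/862 × $7,700 = 2,697.68.
At nearest $10: Unit 5B $960; Unit 3A $740; Unit G1 $2,800; Unit 1A $510; Unit 2C $2,700. Sum = $7,710.
Difference $7,700 − $7,710 = −$10 applied to largest days (Unit G1): Unit G1 becomes $2,790.

Unit 5B: $960; Unit 3A: $740; Unit G1: $2,790; Unit 1A: $510; Unit 2C: $2,700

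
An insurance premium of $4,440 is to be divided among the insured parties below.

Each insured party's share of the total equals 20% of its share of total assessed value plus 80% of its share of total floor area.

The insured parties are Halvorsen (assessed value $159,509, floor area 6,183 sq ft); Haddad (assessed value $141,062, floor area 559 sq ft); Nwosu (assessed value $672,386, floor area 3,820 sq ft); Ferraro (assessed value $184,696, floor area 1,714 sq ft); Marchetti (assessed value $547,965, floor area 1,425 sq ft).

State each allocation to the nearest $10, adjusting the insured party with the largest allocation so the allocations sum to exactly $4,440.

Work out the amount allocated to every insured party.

Halvorsen: $1,690; Haddad: $220; Nwosu: $1,340; Ferraro: $540; Marchetti: $650

Totals — assessed value 1,705,618, floor area 13,701.
Combined weights (20% assessed value + 80% floor area): Halvorsen 0.3797; Haddad 0.0492; Nwosu 0.3019; Ferraro 0.1217; Marchetti 0.1475.
Raw shares: Halvorsen 1,686.00; Haddad 218.36; Nwosu 1,340.41; Ferraro 540.52; Marchetti 654.72.
At nearest $10: Halvorsen $1,690; Haddad $220; Nwosu $1,340; Ferraro $540; Marchetti $650. Sum = $4,440.
Rounded total matches; no reconciliation needed.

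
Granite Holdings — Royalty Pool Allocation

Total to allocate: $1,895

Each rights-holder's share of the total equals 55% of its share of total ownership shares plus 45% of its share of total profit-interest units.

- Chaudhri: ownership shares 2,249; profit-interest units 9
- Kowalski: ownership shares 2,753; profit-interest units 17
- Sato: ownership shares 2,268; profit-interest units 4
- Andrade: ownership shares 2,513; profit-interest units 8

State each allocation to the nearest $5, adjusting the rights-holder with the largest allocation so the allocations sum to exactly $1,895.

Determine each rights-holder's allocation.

Totals — ownership shares 9,783, profit-interest units 38.
Blended shares (55% ownership shares + 45% profit-interest units): Chaudhri 0.2330; Kowalski 0.3561; Sato 0.1749; Andrade 0.2360.
Proportional shares: Chaudhri 441.57; Kowalski 674.79; Sato 331.39; Andrade 447.25.
At nearest $5: Chaudhri $440; Kowalski $675; Sato $330; Andrade $445. Sum = $1,890.
Difference $1,895 − $1,890 = +$5 applied to largest allocation (Kowalski): Kowalski becomes $680.

Chaudhri: $440 | Kowalski: $680 | Sato: $330 | Andrade: $445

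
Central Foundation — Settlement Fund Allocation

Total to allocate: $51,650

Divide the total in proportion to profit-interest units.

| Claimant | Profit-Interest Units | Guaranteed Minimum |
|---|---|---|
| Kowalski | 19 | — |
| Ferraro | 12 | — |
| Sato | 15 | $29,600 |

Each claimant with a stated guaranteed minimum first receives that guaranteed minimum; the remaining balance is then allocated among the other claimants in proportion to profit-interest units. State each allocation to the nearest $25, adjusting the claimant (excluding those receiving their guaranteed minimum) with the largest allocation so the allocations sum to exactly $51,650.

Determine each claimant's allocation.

Kowalski: $13,525 | Ferraro: $8,525 | Sato: $29,600

Fund the minimums — Sato $29,600. Residual $22,050.
Residual split over remaining profit-interest units 31: Kowalski 13,514.52 → $13,525; Ferraro 8,535.48 → $8,525.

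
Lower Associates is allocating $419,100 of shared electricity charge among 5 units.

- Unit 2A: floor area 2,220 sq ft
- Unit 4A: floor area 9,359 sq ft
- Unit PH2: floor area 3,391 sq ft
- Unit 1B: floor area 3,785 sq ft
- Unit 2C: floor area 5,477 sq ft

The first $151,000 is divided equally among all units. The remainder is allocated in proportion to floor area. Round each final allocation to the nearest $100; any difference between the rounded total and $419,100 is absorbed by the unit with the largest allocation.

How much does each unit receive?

Unit 2A: $54,800; Unit 4A: $133,700; Unit PH2: $67,700; Unit 1B: $72,100; Unit 2C: $90,800

$151,000 shared equally gives $30,200 per unit.
Remainder $268,100 by floor area (total 24,232): Unit 2A 24,561.82 → $24,600; Unit 4A 103,546.88 → $103,500; Unit PH2 37,517.63 → $37,500; Unit 1B 41,876.80 → $41,900; Unit 2C 60,596.88 → $60,600.
Totals: Unit 2A $30,200 + $24,600 = $54,800; Unit 4A $30,200 + $103,500 = $133,700; Unit PH2 $30,200 + $37,500 = $67,700; Unit 1B $30,200 + $41,900 = $72,100; Unit 2C $30,200 + $60,600 = $90,800.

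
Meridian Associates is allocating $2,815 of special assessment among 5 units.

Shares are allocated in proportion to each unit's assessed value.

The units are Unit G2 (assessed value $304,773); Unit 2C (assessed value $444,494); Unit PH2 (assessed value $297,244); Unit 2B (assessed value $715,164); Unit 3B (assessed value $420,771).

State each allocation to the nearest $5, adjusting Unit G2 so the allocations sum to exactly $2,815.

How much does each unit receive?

Assessed value total: 2,182,446.
Unrounded shares: Unit G2 304,773/2,182,446 × $2,815 = 393.11; Unit 2C 444,494/2,182,446 × $2,815 = 573.32; Unit PH2 297,244/2,182,446 × $2,815 = 383.40; Unit 2B 715,164/2,182,446 × $2,815 = 922.45; Unit 3B 420,771/2,182,446 × $2,815 = 542.73.
After rounding ($5): Unit G2 $395; Unit 2C $575; Unit PH2 $385; Unit 2B $920; Unit 3B $545. Sum = $2,820.
Difference $2,815 − $2,820 = −$5 applied to Unit G2: Unit G2 becomes $390.

Unit G2: $390; Unit 2C: $575; Unit PH2: $385; Unit 2B: $920; Unit 3B: $545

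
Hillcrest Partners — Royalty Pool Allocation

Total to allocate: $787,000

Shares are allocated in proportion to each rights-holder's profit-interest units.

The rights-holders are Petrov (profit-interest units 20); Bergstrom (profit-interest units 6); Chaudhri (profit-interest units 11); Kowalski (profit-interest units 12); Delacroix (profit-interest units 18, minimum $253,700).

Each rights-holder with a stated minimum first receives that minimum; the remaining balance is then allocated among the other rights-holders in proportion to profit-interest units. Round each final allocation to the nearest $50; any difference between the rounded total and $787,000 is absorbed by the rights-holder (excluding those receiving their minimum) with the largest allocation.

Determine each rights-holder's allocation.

Petrov: $217,700; Bergstrom: $65,300; Chaudhri: $119,700; Kowalski: $130,600; Delacroix: $253,700

Minimums first: Delacroix $253,700. Residual $533,300.
Residual split over remaining profit-interest units 49: Petrov 217,673.47 → $217,650; Bergstrom 65,302.04 → $65,300; Chaudhri 119,720.41 → $119,700; Kowalski 130,604.08 → $130,600.
Rounding difference +$50 applied to Petrov → $217,700.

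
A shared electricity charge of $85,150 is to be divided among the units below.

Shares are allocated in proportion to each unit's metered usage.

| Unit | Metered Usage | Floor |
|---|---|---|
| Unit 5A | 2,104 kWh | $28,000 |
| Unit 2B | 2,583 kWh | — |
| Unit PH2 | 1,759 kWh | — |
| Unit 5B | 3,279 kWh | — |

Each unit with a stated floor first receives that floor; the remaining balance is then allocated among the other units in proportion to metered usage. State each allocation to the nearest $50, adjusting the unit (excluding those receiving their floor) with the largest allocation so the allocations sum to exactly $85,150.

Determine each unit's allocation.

Guaranteed amounts: Unit 5A $28,000. Remaining pool $57,150.
Remaining pool split over remaining metered usage 7,621: Unit 2B 19,369.96 → $19,350; Unit PH2 13,190.77 → $13,200; Unit 5B 24,589.27 → $24,600.

Unit 5A: $28,000 | Unit 2B: $19,350 | Unit PH2: $13,200 | Unit 5B: $24,600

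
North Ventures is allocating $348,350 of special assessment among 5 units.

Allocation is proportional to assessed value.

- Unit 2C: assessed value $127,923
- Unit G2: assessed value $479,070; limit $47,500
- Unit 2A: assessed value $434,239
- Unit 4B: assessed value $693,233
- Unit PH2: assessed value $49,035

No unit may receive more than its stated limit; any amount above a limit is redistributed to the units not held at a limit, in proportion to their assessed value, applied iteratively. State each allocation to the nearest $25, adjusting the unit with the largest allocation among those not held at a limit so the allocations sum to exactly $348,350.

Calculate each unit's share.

Unit 2C: $29,500; Unit G2: $47,500; Unit 2A: $100,150; Unit 4B: $159,900; Unit PH2: $11,300

Sum of assessed value: 1,783,500.
Proportional shares (ignoring caps): Unit 2C 24,985.69; Unit G2 93,571.09; Unit 2A 84,814.78; Unit 4B 135,401.02; Unit PH2 9,577.43.
Capped: Unit G2 ($47,500); residual $300,850 reallocated over remaining assessed value 1,304,430.
Remaining shares: Unit 2C 29,503.79 → $29,500; Unit 2A 100,151.64 → $100,150; Unit 4B 159,885.27 → $159,875; Unit PH2 11,309.29 → $11,300.
Rounding difference +$25 applied to Unit 4B → $159,900.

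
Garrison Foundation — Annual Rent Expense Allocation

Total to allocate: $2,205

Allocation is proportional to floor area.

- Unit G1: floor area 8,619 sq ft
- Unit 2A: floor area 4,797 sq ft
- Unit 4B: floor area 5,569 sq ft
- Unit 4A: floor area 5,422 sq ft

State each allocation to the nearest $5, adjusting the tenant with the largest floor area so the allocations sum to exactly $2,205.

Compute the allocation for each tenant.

Total floor area = 24,407.
Proportional shares: Unit G1 8,619/24,407 × $2,205 = 778.67; Unit 2A 4,797/24,407 × $2,205 = 433.38; Unit 4B 5,569/24,407 × $2,205 = 503.12; Unit 4A 5,422/24,407 × $2,205 = 489.84.
At nearest $5: Unit G1 $780; Unit 2A $435; Unit 4B $505; Unit 4A $490. Sum = $2,210.
Difference $2,205 − $2,210 = −$5 applied to largest floor area (Unit G1): Unit G1 becomes $775.

Unit G1: $775 · Unit 2A: $435 · Unit 4B: $505 · Unit 4A: $490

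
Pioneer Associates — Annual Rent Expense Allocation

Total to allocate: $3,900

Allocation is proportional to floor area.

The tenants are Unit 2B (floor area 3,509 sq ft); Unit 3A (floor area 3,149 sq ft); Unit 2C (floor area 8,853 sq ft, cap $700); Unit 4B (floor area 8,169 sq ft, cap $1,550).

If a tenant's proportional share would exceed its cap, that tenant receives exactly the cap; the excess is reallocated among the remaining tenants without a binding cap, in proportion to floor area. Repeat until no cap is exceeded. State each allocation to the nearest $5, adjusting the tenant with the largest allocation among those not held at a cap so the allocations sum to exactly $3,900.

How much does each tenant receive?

Floor area total: 23,680.
Pro-rata shares before constraints: Unit 2B 577.92; Unit 3A 518.63; Unit 2C 1,458.05; Unit 4B 1,345.40.
Held at cap: Unit 2C ($700); balance $3,200 reallocated over remaining floor area 14,827.
Held at cap: Unit 4B ($1,550); balance $1,650 reallocated over remaining floor area 6,658.
Redistributed shares: Unit 2B 869.61 → $870; Unit 3A 780.39 → $780.

Unit 2B: $870 | Unit 3A: $780 | Unit 2C: $700 | Unit 4B: $1,550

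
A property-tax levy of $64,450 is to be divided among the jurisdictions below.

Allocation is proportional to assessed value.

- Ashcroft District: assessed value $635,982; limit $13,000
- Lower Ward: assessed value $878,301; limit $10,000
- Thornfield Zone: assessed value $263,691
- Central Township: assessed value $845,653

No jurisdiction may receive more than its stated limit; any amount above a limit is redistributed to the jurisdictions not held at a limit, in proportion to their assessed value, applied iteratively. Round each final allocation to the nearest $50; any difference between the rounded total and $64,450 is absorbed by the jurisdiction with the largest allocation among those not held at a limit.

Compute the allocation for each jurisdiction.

Total assessed value = 2,623,627.
Pro-rata shares before constraints: Ashcroft District 15,623.04; Lower Ward 21,575.67; Thornfield Zone 6,477.63; Central Township 20,773.66.
Capped: Ashcroft District ($13,000), Lower Ward ($10,000); remaining pool $41,450 reallocated over remaining assessed value 1,109,344.
Redistributed shares: Thornfield Zone 9,852.66 → $9,850; Central Township 31,597.34 → $31,600.

Ashcroft District: $13,000 | Lower Ward: $10,000 | Thornfield Zone: $9,850 | Central Township: $31,600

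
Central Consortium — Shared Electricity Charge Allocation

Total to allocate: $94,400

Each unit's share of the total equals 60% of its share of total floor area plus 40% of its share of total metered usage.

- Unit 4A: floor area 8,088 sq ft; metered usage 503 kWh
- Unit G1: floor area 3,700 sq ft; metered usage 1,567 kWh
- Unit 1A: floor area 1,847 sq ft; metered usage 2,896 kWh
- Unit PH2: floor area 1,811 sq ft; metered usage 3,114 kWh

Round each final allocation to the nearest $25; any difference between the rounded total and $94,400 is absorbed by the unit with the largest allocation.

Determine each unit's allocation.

Unit 4A: $32,000 | Unit G1: $20,900 | Unit 1A: $20,300 | Unit PH2: $21,200

Totals — floor area 15,446, metered usage 8,080.
Combined weights (60% floor area + 40% metered usage): Unit 4A 0.3391; Unit G1 0.2213; Unit 1A 0.2151; Unit PH2 0.2245.
Proportional shares: Unit 4A 32,009.10; Unit G1 20,890.79; Unit 1A 20,306.67; Unit PH2 21,193.43.
After rounding ($25): Unit 4A $32,000; Unit G1 $20,900; Unit 1A $20,300; Unit PH2 $21,200. Sum = $94,400.
Sum already equals the total — no adjustment.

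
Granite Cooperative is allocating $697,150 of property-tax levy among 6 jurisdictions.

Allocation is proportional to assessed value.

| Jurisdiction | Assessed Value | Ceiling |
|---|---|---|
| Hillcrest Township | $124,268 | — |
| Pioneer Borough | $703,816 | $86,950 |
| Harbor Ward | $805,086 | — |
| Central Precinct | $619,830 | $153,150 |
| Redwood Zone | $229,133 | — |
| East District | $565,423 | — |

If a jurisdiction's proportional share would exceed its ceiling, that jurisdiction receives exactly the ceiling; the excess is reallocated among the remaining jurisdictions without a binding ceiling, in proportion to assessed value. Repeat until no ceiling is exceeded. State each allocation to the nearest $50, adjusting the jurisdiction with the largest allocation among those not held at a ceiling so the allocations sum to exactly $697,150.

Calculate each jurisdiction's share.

Assessed value total: 3,047,556.
Proportional shares (ignoring caps): Hillcrest Township 28,427.18; Pioneer Borough 161,002.89; Harbor Ward 184,169.12; Central Precinct 141,790.50; Redwood Zone 52,415.80; East District 129,344.51.
Held at cap: Pioneer Borough ($86,950); residual $610,200 reallocated over remaining assessed value 2,343,740.
Held at cap: Central Precinct ($153,150); residual $457,050 reallocated over remaining assessed value 1,723,910.
Shares after redistribution: Hillcrest Township 32,946.44 → $32,950; Harbor Ward 213,447.66 → $213,450; Redwood Zone 60,748.67 → $60,750; East District 149,907.24 → $149,900.

Hillcrest Township: $32,950 | Pioneer Borough: $86,950 | Harbor Ward: $213,450 | Central Precinct: $153,150 | Redwood Zone: $60,750 | East District: $149,900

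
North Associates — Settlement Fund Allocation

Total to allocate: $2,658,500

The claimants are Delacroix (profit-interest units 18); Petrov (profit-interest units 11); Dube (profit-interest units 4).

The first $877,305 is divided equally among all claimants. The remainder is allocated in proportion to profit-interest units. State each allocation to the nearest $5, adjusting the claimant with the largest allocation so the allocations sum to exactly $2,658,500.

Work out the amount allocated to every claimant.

Delacroix: $1,264,000 · Petrov: $886,165 · Dube: $508,335

Equal tier: $877,305 ÷ 3 = $292,435 apiece.
Remainder $1,781,195 by profit-interest units (total 33): Delacroix 971,560.91 → $971,560; Petrov 593,731.67 → $593,730; Dube 215,902.42 → $215,900.
Rounding difference +$5 on remainder applied to Delacroix.
Totals: Delacroix $292,435 + $971,565 = $1,264,000; Petrov $292,435 + $593,730 = $886,165; Dube $292,435 + $215,900 = $508,335.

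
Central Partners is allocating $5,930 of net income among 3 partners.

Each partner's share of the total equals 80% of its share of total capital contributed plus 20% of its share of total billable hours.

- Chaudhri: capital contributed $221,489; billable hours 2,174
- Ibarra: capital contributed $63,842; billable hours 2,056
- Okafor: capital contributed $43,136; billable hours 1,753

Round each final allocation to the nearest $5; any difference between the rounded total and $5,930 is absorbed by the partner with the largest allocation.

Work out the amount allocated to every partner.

Totals — capital contributed 328,467, billable hours 5,983.
Combined weights (80% capital contributed + 20% billable hours): Chaudhri 0.6121; Ibarra 0.2242; Okafor 0.1637.
Pro-rata amounts: Chaudhri 3,629.88; Ibarra 1,329.62; Okafor 970.50.
Rounded to nearest $5: Chaudhri $3,630; Ibarra $1,330; Okafor $970. Sum = $5,930.
No rounding difference to absorb.

Chaudhri: $3,630 · Ibarra: $1,330 · Okafor: $970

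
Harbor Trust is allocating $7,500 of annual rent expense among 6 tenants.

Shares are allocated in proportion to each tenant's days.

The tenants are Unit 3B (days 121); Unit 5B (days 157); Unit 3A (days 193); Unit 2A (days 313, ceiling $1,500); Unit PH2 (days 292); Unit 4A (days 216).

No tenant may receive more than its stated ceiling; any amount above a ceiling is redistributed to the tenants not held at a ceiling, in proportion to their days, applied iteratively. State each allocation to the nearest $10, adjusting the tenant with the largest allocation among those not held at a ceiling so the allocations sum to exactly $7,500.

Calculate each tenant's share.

Unit 3B: $740; Unit 5B: $960; Unit 3A: $1,180; Unit 2A: $1,500; Unit PH2: $1,800; Unit 4A: $1,320

Days total: 1,292.
Proportional shares (ignoring caps): Unit 3B 702.40; Unit 5B 911.38; Unit 3A 1,120.36; Unit 2A 1,816.95; Unit PH2 1,695.05; Unit 4A 1,253.87.
Cap binds for Unit 2A ($1,500); remaining pool $6,000 reallocated over remaining days 979.
Redistributed shares: Unit 3B 741.57 → $740; Unit 5B 962.21 → $960; Unit 3A 1,182.84 → $1,180; Unit PH2 1,789.58 → $1,790; Unit 4A 1,323.80 → $1,320.
Rounding difference +$10 applied to Unit PH2 → $1,800.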